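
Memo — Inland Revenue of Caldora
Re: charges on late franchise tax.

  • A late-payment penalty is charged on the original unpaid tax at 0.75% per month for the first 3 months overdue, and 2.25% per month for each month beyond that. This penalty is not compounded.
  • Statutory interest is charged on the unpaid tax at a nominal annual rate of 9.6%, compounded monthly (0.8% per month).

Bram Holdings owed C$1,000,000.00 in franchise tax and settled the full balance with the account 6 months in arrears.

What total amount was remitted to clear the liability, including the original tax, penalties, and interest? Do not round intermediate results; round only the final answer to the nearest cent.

C$1,138,970.30

Penalty, months 1–3: 3 × 0.75% × C$1,000,000.00 = C$22,500.00
Penalty, months 4–6: 3 × 2.25% × C$1,000,000.00 = C$67,500.00
Interest: C$1,000,000.00 × ((1 + 0.008)^6 − 1) = C$1,000,000.00 × 0.0489703… = C$48,970.3016…
Total = C$1,000,000.00 + C$90,000.0000 + C$48,970.3016… = C$1,138,970.30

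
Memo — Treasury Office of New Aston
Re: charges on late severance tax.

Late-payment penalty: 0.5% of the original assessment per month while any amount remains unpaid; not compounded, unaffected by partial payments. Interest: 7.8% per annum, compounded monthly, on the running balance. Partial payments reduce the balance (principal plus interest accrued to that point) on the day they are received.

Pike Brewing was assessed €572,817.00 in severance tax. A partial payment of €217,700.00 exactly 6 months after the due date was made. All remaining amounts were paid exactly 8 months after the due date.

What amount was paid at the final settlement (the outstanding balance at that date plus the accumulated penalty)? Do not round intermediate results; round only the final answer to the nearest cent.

Monthly rate = 7.8% ÷ 12 = 0.65%
Balance at month 6: €572,817.0000 × (1 + 0.0065)^6 = €595,523.0473…
After €217,700.00 payment: €595,523.0473… − €217,700.00 = €377,823.0473…
Balance at month 8: €377,823.0473… × (1 + 0.0065)^2 = €382,750.7100…
Penalty: 8 × 0.5% × €572,817.00 = €22,912.68
Final settlement = outstanding balance + penalty = €382,750.7100… + €22,912.68 = €405,663.39

€405,663.39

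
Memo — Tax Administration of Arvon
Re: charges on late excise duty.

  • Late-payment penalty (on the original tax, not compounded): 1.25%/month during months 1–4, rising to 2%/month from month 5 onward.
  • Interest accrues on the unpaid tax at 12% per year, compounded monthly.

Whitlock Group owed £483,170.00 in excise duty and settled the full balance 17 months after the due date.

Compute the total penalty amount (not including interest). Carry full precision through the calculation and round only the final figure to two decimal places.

Penalty, months 1–4: 4 × 1.25% × £483,170.00 = £24,158.50
Penalty, months 5–17: 13 × 2% × £483,170.00 = £125,624.20
Total penalty = £24,158.50 + £125,624.20 = £149,782.70

£149,782.70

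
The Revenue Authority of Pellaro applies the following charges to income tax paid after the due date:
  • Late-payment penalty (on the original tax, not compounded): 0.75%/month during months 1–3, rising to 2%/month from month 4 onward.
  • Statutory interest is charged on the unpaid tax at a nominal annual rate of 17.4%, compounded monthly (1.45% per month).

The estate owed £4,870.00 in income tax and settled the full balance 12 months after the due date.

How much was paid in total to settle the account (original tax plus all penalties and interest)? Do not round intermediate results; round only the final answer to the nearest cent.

£6,774.51

Penalty, months 1–3: 3 × 0.75% × £4,870.00 = £109.58…
Penalty, months 4–12: 9 × 2% × £4,870.00 = £876.60
Interest: £4,870.00 × ((1 + 0.0145)^12 − 1) = £4,870.00 × 0.1885696… = £918.3339…
Total = £4,870.00 + £986.1750 + £918.3339… = £6,774.51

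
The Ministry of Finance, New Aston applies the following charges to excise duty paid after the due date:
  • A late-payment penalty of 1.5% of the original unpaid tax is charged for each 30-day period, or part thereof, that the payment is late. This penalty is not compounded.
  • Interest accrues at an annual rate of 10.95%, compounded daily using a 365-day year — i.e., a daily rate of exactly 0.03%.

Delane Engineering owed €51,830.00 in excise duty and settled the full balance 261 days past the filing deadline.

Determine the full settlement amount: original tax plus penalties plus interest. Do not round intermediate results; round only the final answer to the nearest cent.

Penalty periods: ⌈261/30⌉ = 9; penalty = 9 × 1.5% × €51,830.00 = €6,997.05
Interest: €51,830.00 × ((1 + 0.0003)^261 − 1) = €51,830.00 × 0.08143435… = €4,220.7421…
Total = €51,830.00 + €6,997.0500 + €4,220.7421… = €63,047.79

€63,047.79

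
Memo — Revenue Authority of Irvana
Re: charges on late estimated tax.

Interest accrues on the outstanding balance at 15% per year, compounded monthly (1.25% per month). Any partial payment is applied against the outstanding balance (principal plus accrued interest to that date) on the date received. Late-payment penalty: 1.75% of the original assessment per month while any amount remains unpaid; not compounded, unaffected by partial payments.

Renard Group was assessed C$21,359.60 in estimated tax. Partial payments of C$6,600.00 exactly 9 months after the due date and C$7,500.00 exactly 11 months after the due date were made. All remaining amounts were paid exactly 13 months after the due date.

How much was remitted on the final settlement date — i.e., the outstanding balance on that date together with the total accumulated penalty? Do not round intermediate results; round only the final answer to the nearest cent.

C$15,337.57

Balance at month 9: C$21,359.6000 × (1 + 0.0125)^9 = C$23,886.2736…
After C$6,600.00 payment: C$23,886.2736… − C$6,600.00 = C$17,286.2736…
Balance at month 11: C$17,286.2736… × (1 + 0.0125)^2 = C$17,721.1314…
After C$7,500.00 payment: C$17,721.1314… − C$7,500.00 = C$10,221.1314…
Balance at month 13: C$10,221.1314… × (1 + 0.0125)^2 = C$10,478.2568…
Penalty: 13 × 1.75% × C$21,359.60 = C$4,859.31…
Final settlement = outstanding balance + penalty = C$10,478.2568… + C$4,859.31… = C$15,337.57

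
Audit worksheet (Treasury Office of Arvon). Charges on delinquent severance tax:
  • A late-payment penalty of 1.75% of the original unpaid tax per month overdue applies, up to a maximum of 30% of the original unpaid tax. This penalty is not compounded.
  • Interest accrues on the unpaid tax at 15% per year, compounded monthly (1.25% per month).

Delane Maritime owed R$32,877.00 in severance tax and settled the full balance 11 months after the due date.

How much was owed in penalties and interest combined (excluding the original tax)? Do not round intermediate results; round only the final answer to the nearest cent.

Penalty: 11 × 1.75% × R$32,877.00 = R$6,328.82… (below the 30% cap of R$9,863.10)
Interest: R$32,877.00 × ((1 + 0.0125)^11 − 1) = R$32,877.00 × 0.1464242… = R$4,813.9889…
Penalties + interest = R$6,328.8225 + R$4,813.9889… = R$11,142.81

R$11,142.81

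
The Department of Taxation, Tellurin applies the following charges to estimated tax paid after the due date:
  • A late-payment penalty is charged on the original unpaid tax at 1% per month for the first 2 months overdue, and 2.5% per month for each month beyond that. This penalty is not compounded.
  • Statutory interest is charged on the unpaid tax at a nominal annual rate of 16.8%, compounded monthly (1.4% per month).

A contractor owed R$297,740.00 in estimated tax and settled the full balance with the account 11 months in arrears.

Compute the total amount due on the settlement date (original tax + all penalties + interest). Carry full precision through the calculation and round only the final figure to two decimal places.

R$419,886.55

Penalty, months 1–2: 2 × 1% × R$297,740.00 = R$5,954.80
Penalty, months 3–11: 9 × 2.5% × R$297,740.00 = R$66,991.50
Interest: R$297,740.00 × ((1 + 0.014)^11 − 1) = R$297,740.00 × 0.1652457… = R$49,200.2515…
Total = R$297,740.00 + R$72,946.3000 + R$49,200.2515… = R$419,886.55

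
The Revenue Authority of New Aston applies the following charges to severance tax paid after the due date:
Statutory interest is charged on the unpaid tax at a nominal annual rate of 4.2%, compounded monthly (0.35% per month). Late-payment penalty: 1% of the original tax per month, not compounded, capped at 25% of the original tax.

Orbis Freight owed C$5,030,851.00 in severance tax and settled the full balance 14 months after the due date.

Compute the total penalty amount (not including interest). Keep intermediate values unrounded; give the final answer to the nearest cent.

Penalty: 14 × 1% × C$5,030,851.00 = C$704,319.14 (below the 25% cap of C$1,257,712.75)

C$704,319.14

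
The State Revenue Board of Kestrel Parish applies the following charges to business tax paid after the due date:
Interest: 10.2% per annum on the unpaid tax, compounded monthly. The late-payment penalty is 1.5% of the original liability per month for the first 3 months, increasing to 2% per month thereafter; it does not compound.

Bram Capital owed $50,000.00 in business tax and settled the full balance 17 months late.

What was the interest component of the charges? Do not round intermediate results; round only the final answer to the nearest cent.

$7,737.82

Interest (10.2%/yr ÷ 12 = 0.85%/month): $50,000.00 × ((1 + 0.0085)^17 − 1) = $7,737.8154…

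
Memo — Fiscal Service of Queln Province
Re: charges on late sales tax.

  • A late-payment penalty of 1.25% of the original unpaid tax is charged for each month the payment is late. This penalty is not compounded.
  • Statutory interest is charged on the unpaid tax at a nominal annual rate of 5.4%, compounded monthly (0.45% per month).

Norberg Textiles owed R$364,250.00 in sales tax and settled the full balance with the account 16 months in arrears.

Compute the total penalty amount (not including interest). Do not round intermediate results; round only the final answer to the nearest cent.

Late-payment penalty = 1.25% × R$364,250.00 × 16 mo = R$72,850.00

R$72,850.00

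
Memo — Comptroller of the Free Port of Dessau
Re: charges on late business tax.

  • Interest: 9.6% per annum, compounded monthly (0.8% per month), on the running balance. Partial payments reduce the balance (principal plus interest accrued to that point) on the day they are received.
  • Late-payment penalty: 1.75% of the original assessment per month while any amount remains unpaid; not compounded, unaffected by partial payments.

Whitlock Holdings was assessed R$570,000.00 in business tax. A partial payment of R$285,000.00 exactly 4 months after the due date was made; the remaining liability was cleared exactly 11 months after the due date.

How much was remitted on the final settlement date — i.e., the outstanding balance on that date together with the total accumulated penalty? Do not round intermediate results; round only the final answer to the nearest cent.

Balance at month 4: R$570,000.0000 × (1 + 0.008)^4 = R$588,460.0497…
After R$285,000.00 payment: R$588,460.0497… − R$285,000.00 = R$303,460.0497…
Balance at month 11: R$303,460.0497… × (1 + 0.008)^7 = R$320,867.1445…
Penalty: 11 × 1.75% × R$570,000.00 = R$109,725.00
Final settlement = outstanding balance + penalty = R$320,867.1445… + R$109,725.00 = R$430,592.14

R$430,592.14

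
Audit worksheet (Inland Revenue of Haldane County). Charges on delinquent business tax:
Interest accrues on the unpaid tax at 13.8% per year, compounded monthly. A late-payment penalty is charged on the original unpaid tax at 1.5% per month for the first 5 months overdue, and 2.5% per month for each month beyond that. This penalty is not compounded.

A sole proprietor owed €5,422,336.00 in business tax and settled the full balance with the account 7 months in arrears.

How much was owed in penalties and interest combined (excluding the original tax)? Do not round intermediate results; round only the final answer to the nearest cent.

Penalty, months 1–5: 5 × 1.5% × €5,422,336.00 = €406,675.20
Penalty, months 6–7: 2 × 2.5% × €5,422,336.00 = €271,116.80
Interest (13.8%/yr ÷ 12 = 1.15%/month): €5,422,336.00 × ((1 + 0.0115)^7 − 1) = €451,849.2073…
Penalties + interest = €677,792.0000 + €451,849.2073… = €1,129,641.21

€1,129,641.21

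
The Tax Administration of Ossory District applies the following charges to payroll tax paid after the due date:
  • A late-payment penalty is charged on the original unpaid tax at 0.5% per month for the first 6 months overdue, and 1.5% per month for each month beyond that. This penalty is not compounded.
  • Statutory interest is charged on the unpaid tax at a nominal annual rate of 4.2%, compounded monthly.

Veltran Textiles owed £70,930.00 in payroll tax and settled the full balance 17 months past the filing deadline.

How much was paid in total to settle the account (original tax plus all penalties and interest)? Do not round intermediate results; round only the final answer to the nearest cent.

£89,101.95

Penalty, months 1–6: 6 × 0.5% × £70,930.00 = £2,127.90
Penalty, months 7–17: 11 × 1.5% × £70,930.00 = £11,703.45
Interest (4.2%/yr ÷ 12 = 0.35%/month): £70,930.00 × ((1 + 0.0035)^17 − 1) = £4,340.5979…
Total = £70,930.00 + £13,831.3500 + £4,340.5979… = £89,101.95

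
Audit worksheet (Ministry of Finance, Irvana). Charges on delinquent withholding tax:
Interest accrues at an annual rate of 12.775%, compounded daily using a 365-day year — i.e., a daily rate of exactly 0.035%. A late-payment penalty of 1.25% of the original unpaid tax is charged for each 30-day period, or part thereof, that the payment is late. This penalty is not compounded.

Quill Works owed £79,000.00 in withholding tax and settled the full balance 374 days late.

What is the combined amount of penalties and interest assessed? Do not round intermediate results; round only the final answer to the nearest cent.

£23,883.89

Penalty periods: ⌈374/30⌉ = 13; penalty = 13 × 1.25% × £79,000.00 = £12,837.50
Interest: £79,000.00 × ((1 + 0.00035)^374 − 1) = £79,000.00 × 0.13982769… = £11,046.3871…
Penalties + interest = £12,837.5000 + £11,046.3871… = £23,883.89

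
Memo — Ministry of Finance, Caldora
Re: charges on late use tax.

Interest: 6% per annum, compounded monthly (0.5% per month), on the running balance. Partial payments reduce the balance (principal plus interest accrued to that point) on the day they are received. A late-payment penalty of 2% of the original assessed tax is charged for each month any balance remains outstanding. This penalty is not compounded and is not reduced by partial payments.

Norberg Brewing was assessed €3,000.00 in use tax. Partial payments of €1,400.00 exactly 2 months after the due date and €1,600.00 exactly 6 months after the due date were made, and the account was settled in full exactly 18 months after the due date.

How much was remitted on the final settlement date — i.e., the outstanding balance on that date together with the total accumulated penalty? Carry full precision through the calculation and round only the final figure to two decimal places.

€1,146.80

Balance at month 2: €3,000.0000 × (1 + 0.005)^2 = €3,030.0750
After €1,400.00 payment: €3,030.0750 − €1,400.00 = €1,630.0750
Balance at month 6: €1,630.0750 × (1 + 0.005)^4 = €1,662.9218…
After €1,600.00 payment: €1,662.9218… − €1,600.00 = €62.9218…
Balance at month 18: €62.9218… × (1 + 0.005)^12 = €66.8027…
Penalty: 18 × 2% × €3,000.00 = €1,080.00
Final settlement = outstanding balance + penalty = €66.8027… + €1,080.00 = €1,146.80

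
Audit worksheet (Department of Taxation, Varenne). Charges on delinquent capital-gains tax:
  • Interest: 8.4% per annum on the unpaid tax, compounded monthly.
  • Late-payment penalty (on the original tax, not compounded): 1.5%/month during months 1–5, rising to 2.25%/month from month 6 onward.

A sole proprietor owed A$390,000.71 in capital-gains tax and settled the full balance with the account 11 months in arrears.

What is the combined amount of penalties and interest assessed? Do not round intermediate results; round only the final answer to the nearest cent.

A$113,003.64

Penalty, months 1–5: 5 × 1.5% × A$390,000.71 = A$29,250.05…
Penalty, months 6–11: 6 × 2.25% × A$390,000.71 = A$52,650.10…
Interest (8.4%/yr ÷ 12 = 0.7%/month): A$390,000.71 × ((1 + 0.007)^11 − 1) = A$31,103.4907…
Penalties + interest = A$81,900.1491 + A$31,103.4907… = A$113,003.64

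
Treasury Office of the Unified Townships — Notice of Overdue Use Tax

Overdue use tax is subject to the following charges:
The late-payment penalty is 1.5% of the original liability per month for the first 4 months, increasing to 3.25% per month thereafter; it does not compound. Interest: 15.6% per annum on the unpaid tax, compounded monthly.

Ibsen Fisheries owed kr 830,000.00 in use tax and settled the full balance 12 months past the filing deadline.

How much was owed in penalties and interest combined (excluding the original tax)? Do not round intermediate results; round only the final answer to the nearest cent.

Penalty, months 1–4: 4 × 1.5% × kr 830,000.00 = kr 49,800.00
Penalty, months 5–12: 8 × 3.25% × kr 830,000.00 = kr 215,800.00
Interest (15.6%/yr ÷ 12 = 1.3%/month): kr 830,000.00 × ((1 + 0.013)^12 − 1) = kr 139,150.9743…
Penalties + interest = kr 265,600.0000 + kr 139,150.9743… = kr 404,750.97

kr 404,750.97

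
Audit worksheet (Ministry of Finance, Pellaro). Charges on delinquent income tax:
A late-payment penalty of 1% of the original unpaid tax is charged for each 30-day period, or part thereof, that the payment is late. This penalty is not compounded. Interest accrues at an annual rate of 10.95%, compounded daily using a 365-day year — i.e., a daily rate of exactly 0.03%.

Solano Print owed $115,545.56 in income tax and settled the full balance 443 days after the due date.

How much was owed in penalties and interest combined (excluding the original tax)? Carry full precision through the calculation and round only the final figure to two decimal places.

Penalty periods: ⌈443/30⌉ = 15; penalty = 15 × 1% × $115,545.56 = $17,331.83…
Interest: $115,545.56 × ((1 + 0.0003)^443 − 1) = $115,545.56 × 0.14211302… = $16,420.5279…
Penalties + interest = $17,331.8340 + $16,420.5279… = $33,752.36

$33,752.36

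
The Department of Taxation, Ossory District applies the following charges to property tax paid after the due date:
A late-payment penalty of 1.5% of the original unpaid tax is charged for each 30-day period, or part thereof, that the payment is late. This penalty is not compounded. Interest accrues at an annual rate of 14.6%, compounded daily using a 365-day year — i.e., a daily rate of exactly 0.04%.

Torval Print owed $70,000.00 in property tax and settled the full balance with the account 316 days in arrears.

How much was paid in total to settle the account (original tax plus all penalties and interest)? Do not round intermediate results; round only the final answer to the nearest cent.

Penalty periods: ⌈316/30⌉ = 11; penalty = 11 × 1.5% × $70,000.00 = $11,550.00
Interest: $70,000.00 × ((1 + 0.0004)^316 − 1) = $70,000.00 × 0.13470729… = $9,429.5106…
Total = $70,000.00 + $11,550.0000 + $9,429.5106… = $90,979.51

$90,979.51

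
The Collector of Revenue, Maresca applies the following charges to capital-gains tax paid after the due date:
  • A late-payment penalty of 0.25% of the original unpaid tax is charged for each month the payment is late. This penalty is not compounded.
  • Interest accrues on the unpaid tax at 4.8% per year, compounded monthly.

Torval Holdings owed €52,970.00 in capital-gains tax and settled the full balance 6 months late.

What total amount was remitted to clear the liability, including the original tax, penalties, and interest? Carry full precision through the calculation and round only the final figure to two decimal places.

€55,048.61

Late-payment penalty: 6 × 0.25% × €52,970.00 = €794.55
Interest (4.8%/yr ÷ 12 = 0.4%/month): €52,970.00 × ((1 + 0.004)^6 − 1) = €1,284.0608…
Total = €52,970.00 + €794.5500 + €1,284.0608… = €55,048.61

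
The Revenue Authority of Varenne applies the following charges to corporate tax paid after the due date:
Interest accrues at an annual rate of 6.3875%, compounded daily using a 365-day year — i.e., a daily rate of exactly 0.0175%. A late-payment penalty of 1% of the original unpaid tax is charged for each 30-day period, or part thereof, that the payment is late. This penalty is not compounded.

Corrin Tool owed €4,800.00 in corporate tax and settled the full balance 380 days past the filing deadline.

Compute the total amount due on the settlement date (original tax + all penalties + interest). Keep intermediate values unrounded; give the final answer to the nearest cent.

€5,754.02

Penalty periods: ⌈380/30⌉ = 13; penalty = 13 × 1% × €4,800.00 = €624.00
Interest: €4,800.00 × ((1 + 0.000175)^380 − 1) = €4,800.00 × 0.06875475… = €330.0228…
Total = €4,800.00 + €624.0000 + €330.0228… = €5,754.02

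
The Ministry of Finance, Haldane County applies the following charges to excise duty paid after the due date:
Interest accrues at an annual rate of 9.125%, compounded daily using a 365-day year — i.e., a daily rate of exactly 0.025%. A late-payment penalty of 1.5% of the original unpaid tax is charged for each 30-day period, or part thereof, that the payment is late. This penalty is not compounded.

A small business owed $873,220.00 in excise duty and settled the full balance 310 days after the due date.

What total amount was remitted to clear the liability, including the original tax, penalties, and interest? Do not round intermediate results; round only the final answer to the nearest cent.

$1,087,658.18

Penalty periods: ⌈310/30⌉ = 11; penalty = 11 × 1.5% × $873,220.00 = $144,081.30
Interest: $873,220.00 × ((1 + 0.00025)^310 − 1) = $873,220.00 × 0.08057177… = $70,356.8776…
Total = $873,220.00 + $144,081.3000 + $70,356.8776… = $1,087,658.18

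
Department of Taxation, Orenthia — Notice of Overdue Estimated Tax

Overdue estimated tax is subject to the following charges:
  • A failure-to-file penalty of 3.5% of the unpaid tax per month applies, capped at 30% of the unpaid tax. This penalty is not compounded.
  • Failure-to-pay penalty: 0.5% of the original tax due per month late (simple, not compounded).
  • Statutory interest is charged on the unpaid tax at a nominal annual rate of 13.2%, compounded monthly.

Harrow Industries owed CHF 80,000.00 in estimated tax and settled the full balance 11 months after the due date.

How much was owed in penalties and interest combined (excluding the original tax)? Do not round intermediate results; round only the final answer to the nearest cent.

Failure-to-file: 11 × 3.5% × CHF 80,000.00 = CHF 30,800.00, capped at 30% × CHF 80,000.00 = CHF 24,000.00
Failure-to-pay penalty: 11 × 0.5% × CHF 80,000.00 = CHF 4,400.00
Interest (13.2%/yr ÷ 12 = 1.1%/month): CHF 80,000.00 × ((1 + 0.011)^11 − 1) = CHF 10,230.3617…
Penalties + interest = CHF 28,400.0000 + CHF 10,230.3617… = CHF 38,630.36

CHF 38,630.36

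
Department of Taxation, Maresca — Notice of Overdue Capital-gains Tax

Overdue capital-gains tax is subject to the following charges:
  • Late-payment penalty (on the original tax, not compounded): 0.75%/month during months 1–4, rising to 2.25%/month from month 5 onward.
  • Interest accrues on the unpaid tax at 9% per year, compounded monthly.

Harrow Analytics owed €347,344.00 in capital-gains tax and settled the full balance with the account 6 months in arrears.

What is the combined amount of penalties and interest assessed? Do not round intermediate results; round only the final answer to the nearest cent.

Penalty, months 1–4: 4 × 0.75% × €347,344.00 = €10,420.32
Penalty, months 5–6: 2 × 2.25% × €347,344.00 = €15,630.48
Interest (9%/yr ÷ 12 = 0.75%/month): €347,344.00 × ((1 + 0.0075)^6 − 1) = €15,926.4987…
Penalties + interest = €26,050.8000 + €15,926.4987… = €41,977.30

€41,977.30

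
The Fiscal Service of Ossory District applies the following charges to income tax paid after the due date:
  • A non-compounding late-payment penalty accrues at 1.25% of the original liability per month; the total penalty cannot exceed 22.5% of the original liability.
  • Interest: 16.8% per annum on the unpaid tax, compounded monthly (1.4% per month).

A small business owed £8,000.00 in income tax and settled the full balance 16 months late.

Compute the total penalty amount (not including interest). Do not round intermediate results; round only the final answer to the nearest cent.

£1,600.00

Penalty: 16 × 1.25% × £8,000.00 = £1,600.00 (below the 22.5% cap of £1,800.00)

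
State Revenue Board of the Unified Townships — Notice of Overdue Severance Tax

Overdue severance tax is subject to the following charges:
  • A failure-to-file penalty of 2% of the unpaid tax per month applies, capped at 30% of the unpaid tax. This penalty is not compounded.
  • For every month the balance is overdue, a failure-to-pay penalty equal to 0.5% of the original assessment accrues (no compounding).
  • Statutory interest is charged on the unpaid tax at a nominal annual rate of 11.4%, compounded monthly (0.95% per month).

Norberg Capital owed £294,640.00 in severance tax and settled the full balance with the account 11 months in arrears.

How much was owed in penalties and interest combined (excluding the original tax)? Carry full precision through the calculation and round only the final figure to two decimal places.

£113,320.88

Failure-to-file: 11 × 2% × £294,640.00 = £64,820.80 (under the 30% cap)
Failure-to-pay penalty = 0.5% × £294,640.00 × 11 mo = £16,205.20
Interest: £294,640.00 × ((1 + 0.0095)^11 − 1) = £294,640.00 × 0.1096079… = £32,294.8837…
Penalties + interest = £81,026.0000 + £32,294.8837… = £113,320.88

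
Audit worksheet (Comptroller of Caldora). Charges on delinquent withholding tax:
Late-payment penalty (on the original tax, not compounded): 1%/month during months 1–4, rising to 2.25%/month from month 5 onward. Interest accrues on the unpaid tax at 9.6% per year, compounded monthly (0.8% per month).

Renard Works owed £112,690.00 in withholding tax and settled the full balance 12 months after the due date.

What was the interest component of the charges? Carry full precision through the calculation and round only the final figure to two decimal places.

Interest: £112,690.00 × ((1 + 0.008)^12 − 1) = £112,690.00 × 0.1003387… = £11,307.1674…

£11,307.17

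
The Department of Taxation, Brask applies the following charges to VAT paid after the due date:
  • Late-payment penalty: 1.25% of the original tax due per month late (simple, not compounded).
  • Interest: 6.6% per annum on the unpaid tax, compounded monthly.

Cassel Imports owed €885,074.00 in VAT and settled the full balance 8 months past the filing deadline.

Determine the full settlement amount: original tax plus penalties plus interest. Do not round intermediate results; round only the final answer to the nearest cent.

€1,013,282.62

Late-payment penalty: 8 × 1.25% × €885,074.00 = €88,507.40
Interest (6.6%/yr ÷ 12 = 0.55%/month): €885,074.00 × ((1 + 0.0055)^8 − 1) = €39,701.2169…
Total = €885,074.00 + €88,507.4000 + €39,701.2169… = €1,013,282.62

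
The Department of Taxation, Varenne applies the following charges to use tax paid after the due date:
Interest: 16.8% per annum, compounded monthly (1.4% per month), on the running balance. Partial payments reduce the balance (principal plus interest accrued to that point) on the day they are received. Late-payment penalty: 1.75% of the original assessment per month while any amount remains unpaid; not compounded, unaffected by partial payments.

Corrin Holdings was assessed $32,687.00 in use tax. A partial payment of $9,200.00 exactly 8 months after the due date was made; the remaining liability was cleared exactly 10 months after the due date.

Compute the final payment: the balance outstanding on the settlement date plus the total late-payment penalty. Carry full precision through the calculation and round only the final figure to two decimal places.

Balance at month 8: $32,687.0000 × (1 + 0.014)^8 = $36,532.4420…
After $9,200.00 payment: $36,532.4420… − $9,200.00 = $27,332.4420…
Balance at month 10: $27,332.4420… × (1 + 0.014)^2 = $28,103.1075…
Penalty: 10 × 1.75% × $32,687.00 = $5,720.23…
Final settlement = outstanding balance + penalty = $28,103.1075… + $5,720.23… = $33,823.33

$33,823.33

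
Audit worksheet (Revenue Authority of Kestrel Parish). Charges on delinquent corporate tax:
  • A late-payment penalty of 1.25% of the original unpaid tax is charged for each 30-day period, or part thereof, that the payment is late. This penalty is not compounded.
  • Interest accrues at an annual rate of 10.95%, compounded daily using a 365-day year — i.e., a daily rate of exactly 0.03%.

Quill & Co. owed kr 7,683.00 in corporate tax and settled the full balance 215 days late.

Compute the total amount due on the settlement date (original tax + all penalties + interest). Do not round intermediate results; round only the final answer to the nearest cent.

Penalty periods: ⌈215/30⌉ = 8; penalty = 8 × 1.25% × kr 7,683.00 = kr 768.30
Interest: kr 7,683.00 × ((1 + 0.0003)^215 − 1) = kr 7,683.00 × 0.06661526… = kr 511.8050…
Total = kr 7,683.00 + kr 768.3000 + kr 511.8050… = kr 8,963.11

kr 8,963.11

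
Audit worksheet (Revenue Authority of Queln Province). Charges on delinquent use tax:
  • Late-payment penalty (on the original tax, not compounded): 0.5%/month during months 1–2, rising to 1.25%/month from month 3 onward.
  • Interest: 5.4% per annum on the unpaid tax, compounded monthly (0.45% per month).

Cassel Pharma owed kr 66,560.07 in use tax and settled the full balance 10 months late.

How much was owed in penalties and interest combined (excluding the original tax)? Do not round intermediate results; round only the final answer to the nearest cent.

kr 10,378.20

Penalty, months 1–2: 2 × 0.5% × kr 66,560.07 = kr 665.60…
Penalty, months 3–10: 8 × 1.25% × kr 66,560.07 = kr 6,656.01…
Interest: kr 66,560.07 × ((1 + 0.0045)^10 − 1) = kr 66,560.07 × 0.0459223… = kr 3,056.5896…
Penalties + interest = kr 7,321.6077 + kr 3,056.5896… = kr 10,378.20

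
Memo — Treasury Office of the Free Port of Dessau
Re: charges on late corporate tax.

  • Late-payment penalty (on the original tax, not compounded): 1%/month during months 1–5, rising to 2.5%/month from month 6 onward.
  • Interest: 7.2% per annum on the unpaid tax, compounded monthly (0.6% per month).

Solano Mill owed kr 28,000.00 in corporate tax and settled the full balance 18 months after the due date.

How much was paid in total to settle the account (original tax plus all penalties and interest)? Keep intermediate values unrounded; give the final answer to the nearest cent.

Penalty, months 1–5: 5 × 1% × kr 28,000.00 = kr 1,400.00
Penalty, months 6–18: 13 × 2.5% × kr 28,000.00 = kr 9,100.00
Interest: kr 28,000.00 × ((1 + 0.006)^18 − 1) = kr 28,000.00 × 0.1136883… = kr 3,183.2721…
Total = kr 28,000.00 + kr 10,500.0000 + kr 3,183.2721… = kr 41,683.27

kr 41,683.27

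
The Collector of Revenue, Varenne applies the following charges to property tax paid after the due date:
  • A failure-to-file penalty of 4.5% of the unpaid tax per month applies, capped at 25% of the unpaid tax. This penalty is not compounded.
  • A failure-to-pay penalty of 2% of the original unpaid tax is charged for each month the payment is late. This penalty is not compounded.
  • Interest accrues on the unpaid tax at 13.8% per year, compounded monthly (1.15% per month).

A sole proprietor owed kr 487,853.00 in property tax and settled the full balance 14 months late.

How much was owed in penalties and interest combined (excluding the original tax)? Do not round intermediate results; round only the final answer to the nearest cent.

kr 343,256.43

Failure-to-file: 14 × 4.5% × kr 487,853.00 = kr 307,347.39, capped at 25% × kr 487,853.00 = kr 121,963.25
Failure-to-pay penalty = 2% × kr 487,853.00 × 14 mo = kr 136,598.84
Interest: kr 487,853.00 × ((1 + 0.0115)^14 − 1) = kr 487,853.00 × 0.1736063… = kr 84,694.3376…
Penalties + interest = kr 258,562.0900 + kr 84,694.3376… = kr 343,256.43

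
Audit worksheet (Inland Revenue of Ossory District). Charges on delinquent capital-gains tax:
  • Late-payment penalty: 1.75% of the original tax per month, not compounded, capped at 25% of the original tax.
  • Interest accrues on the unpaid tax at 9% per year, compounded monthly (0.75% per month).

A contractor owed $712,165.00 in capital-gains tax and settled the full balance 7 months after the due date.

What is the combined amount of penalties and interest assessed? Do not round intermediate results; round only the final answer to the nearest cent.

Penalty: 7 × 1.75% × $712,165.00 = $87,240.21… (below the 25% cap of $178,041.25)
Interest: $712,165.00 × ((1 + 0.0075)^7 − 1) = $712,165.00 × 0.0536961… = $38,240.5022…
Penalties + interest = $87,240.2125 + $38,240.5022… = $125,480.71

$125,480.71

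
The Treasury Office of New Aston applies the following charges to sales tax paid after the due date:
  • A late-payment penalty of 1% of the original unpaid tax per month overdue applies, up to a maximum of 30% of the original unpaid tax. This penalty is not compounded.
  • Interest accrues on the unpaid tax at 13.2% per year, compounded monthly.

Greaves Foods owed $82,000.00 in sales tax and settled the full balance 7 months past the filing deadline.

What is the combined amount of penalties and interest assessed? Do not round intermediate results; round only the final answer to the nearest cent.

$12,266.22

Penalty: 7 × 1% × $82,000.00 = $5,740.00 (below the 30% cap of $24,600.00)
Interest (13.2%/yr ÷ 12 = 1.1%/month): $82,000.00 × ((1 + 0.011)^7 − 1) = $6,526.2243…
Penalties + interest = $5,740.0000 + $6,526.2243… = $12,266.22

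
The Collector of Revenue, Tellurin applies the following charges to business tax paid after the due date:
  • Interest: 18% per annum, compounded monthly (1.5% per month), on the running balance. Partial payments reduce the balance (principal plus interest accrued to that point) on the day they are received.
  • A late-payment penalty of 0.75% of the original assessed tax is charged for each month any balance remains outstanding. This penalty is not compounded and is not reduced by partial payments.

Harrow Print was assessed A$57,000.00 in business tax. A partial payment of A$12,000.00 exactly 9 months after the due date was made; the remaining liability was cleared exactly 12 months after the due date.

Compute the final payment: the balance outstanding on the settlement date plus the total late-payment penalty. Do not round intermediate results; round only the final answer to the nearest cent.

Balance at month 9: A$57,000.0000 × (1 + 0.015)^9 = A$65,173.2286…
After A$12,000.00 payment: A$65,173.2286… − A$12,000.00 = A$53,173.2286…
Balance at month 12: A$53,173.2286… × (1 + 0.015)^3 = A$55,602.0953…
Penalty: 12 × 0.75% × A$57,000.00 = A$5,130.00
Final settlement = outstanding balance + penalty = A$55,602.0953… + A$5,130.00 = A$60,732.10

A$60,732.10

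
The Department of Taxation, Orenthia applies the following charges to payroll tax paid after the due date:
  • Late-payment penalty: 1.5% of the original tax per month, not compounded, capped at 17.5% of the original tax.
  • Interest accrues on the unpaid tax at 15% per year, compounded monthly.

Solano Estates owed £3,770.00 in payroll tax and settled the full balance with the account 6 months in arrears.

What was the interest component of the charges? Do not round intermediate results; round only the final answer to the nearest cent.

£291.73

Interest (15%/yr ÷ 12 = 1.25%/month): £3,770.00 × ((1 + 0.0125)^6 − 1) = £291.7346…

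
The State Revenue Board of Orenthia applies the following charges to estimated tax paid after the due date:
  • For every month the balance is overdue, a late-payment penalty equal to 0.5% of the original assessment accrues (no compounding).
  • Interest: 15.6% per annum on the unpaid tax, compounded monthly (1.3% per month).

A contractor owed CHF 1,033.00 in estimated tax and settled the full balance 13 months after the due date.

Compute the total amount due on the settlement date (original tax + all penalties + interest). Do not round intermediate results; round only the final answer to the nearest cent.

CHF 1,289.01

Late-payment penalty: 13 × 0.5% × CHF 1,033.00 = CHF 67.15…
Interest: CHF 1,033.00 × ((1 + 0.013)^13 − 1) = CHF 1,033.00 × 0.1828312… = CHF 188.8647…
Total = CHF 1,033.00 + CHF 67.1450 + CHF 188.8647… = CHF 1,289.01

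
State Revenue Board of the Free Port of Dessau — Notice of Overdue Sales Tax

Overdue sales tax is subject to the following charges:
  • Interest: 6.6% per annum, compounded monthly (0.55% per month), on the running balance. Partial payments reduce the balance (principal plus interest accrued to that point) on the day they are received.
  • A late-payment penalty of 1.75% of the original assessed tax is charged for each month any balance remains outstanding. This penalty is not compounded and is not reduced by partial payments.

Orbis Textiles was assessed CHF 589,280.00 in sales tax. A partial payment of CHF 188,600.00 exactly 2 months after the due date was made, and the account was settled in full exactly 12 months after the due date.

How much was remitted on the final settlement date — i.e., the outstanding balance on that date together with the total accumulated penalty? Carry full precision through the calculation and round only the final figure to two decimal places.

CHF 553,886.08

Balance at month 2: CHF 589,280.0000 × (1 + 0.0055)^2 = CHF 595,779.9057…
After CHF 188,600.00 payment: CHF 595,779.9057… − CHF 188,600.00 = CHF 407,179.9057…
Balance at month 12: CHF 407,179.9057… × (1 + 0.0055)^10 = CHF 430,137.2823…
Penalty: 12 × 1.75% × CHF 589,280.00 = CHF 123,748.80
Final settlement = outstanding balance + penalty = CHF 430,137.2823… + CHF 123,748.80 = CHF 553,886.08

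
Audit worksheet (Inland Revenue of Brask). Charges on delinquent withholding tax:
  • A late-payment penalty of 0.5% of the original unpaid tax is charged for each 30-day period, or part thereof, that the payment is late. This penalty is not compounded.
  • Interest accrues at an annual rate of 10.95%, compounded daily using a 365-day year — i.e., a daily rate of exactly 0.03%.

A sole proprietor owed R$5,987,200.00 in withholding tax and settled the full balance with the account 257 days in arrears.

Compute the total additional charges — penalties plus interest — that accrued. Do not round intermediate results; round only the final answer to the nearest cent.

Penalty periods: ⌈257/30⌉ = 9; penalty = 9 × 0.5% × R$5,987,200.00 = R$269,424.00
Interest: R$5,987,200.00 × ((1 + 0.0003)^257 − 1) = R$5,987,200.00 × 0.08013760… = R$479,799.8186…
Penalties + interest = R$269,424.0000 + R$479,799.8186… = R$749,223.82

R$749,223.82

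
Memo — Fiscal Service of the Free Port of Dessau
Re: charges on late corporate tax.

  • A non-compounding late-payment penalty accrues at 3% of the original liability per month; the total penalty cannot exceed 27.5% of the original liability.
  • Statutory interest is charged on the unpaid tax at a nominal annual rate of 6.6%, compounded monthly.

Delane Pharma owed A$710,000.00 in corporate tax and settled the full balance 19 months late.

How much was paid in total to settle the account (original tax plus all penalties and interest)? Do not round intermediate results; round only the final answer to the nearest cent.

Penalty (uncapped): 19 × 3% × A$710,000.00 = A$404,700.00; cap = 27.5% × A$710,000.00 = A$195,250.00 → penalty = A$195,250.00
Interest (6.6%/yr ÷ 12 = 0.55%/month): A$710,000.00 × ((1 + 0.0055)^19 − 1) = A$77,984.6771…
Total = A$710,000.00 + A$195,250.0000 + A$77,984.6771… = A$983,234.68

A$983,234.68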